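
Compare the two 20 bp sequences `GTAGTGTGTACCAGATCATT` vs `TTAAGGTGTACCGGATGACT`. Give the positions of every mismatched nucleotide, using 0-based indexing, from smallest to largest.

Differences at position 0 (G→T), position 3 (G→A), position 4 (T→G), position 12 (A→G), position 16 (C→G), position 18 (T→C).

0, 3, 4, 12, 16, 18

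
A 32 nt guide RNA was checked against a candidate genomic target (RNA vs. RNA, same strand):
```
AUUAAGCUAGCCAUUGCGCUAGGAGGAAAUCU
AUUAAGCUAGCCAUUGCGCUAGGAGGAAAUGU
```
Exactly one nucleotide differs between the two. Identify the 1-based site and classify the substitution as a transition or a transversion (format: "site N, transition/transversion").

site 31, transversion

Site 31 changes C→G. C is a pyrimidine and G is a purine, so this is a transversion.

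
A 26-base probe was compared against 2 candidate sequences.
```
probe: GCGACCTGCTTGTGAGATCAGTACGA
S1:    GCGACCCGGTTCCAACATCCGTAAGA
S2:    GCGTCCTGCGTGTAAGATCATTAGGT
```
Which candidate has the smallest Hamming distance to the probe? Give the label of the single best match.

S1 differs at 8 positions; S2 differs at 6 positions. The closest is S2.

S2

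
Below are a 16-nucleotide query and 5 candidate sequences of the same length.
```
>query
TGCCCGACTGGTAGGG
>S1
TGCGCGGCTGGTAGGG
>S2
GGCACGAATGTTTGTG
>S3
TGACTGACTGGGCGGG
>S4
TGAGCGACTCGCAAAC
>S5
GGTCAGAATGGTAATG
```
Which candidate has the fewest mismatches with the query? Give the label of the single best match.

S1 differs at 2 sites; S2 differs at 6 sites; S3 differs at 4 sites; S4 differs at 7 sites; S5 differs at 6 sites. The closest is S1.

S1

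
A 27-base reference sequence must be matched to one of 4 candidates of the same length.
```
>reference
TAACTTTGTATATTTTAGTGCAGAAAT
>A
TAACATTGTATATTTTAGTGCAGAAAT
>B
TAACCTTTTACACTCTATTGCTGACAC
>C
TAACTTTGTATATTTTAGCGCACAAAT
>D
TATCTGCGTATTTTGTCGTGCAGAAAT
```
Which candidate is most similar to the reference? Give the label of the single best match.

A

A differs at 1 position; B differs at 9 positions; C differs at 2 positions; D differs at 6 positions. The closest is A.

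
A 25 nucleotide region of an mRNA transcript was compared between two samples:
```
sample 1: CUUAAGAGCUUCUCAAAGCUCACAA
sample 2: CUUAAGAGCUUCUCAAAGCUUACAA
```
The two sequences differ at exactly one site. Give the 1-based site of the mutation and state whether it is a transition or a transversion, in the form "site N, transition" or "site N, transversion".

site 21, transition

Site 21 changes C→U. C is a pyrimidine and U is a pyrimidine, so this is a transition.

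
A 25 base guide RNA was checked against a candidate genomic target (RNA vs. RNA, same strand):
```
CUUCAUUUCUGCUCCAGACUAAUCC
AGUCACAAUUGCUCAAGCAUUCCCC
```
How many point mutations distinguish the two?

12

The sequences differ at bases 1, 2, 6, 7, 8, 9, 15, 18, 19, 21, 22, 23 (1-based) — 12 in total.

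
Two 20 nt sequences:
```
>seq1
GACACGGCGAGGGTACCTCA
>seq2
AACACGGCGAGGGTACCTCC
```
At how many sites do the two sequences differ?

Comparing position by position, 2 sites differ: 1 (G/A), 20 (A/C).

2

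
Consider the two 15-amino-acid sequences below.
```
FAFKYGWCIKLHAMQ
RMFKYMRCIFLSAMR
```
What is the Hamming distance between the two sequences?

Mismatches (1-based): residue 1: F→R; residue 2: A→M; residue 6: G→M; residue 7: W→R; residue 10: K→F; residue 12: H→S; residue 15: Q→R.

7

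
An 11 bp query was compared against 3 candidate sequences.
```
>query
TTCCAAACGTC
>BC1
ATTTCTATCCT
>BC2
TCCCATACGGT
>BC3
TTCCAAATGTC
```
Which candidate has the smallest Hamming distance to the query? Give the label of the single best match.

BC1 differs at 9 bases; BC2 differs at 4 bases; BC3 differs at 1 base. The closest is BC3.

BC3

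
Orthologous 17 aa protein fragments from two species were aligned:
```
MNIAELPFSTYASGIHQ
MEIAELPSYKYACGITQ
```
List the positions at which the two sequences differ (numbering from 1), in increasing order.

Scanning 1-based: 2: N/E; 8: F/S; 9: S/Y; 10: T/K; 13: S/C; 16: H/T.

2, 8, 9, 10, 13, 16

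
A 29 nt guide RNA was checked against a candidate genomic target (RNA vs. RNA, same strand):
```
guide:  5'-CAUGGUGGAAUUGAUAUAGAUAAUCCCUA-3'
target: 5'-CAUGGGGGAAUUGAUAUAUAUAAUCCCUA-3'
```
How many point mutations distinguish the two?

2

Comparing position by position, 2 sites differ: 6 (U/G), 19 (G/U).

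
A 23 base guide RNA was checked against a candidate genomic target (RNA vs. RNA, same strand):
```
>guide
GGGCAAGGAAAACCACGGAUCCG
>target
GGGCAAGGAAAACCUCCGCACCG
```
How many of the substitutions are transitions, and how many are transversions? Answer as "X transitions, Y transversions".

Mismatches (1-based):
base 15: A→U (purine→pyrimidine, transversion)
base 17: G→C (purine→pyrimidine, transversion)
base 19: A→C (purine→pyrimidine, transversion)
base 20: U→A (pyrimidine→purine, transversion)

0 transitions, 4 transversions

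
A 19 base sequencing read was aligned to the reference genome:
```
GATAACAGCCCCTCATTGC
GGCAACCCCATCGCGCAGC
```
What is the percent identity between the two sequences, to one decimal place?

47.4%

10 positions differ (2, 3, 7, 8, 10, 11, 13, 15, 16, 17), so 9 of 19 match: 9/19 = 47.37%.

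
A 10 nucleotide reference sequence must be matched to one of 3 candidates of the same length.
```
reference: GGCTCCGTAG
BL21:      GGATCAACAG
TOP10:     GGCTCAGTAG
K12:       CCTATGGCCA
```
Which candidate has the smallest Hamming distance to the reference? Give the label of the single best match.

Hamming distances to reference — BL21: 4; TOP10: 1; K12: 9.
Smallest is TOP10 with 1 mismatch.

TOP10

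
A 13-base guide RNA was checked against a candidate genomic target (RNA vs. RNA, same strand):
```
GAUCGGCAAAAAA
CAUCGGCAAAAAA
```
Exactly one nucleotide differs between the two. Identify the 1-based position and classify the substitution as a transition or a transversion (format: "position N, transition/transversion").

Position 1 changes G→C. G is a purine and C is a pyrimidine, so this is a transversion.

position 1, transversion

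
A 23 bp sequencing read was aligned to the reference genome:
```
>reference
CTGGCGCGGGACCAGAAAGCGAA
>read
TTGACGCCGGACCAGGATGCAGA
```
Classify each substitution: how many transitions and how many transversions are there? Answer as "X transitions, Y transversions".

5 transitions, 2 transversions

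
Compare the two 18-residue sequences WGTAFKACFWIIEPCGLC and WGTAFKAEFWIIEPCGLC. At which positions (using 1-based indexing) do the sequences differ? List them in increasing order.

Scanning 1-based: 8: C/E.

8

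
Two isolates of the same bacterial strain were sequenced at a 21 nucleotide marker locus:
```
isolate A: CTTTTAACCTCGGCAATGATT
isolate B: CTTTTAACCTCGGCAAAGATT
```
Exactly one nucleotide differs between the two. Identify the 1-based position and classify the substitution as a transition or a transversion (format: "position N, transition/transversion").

The sequences differ only at position 17: T→A (pyrimidine→purine), a transversion.

position 17, transversion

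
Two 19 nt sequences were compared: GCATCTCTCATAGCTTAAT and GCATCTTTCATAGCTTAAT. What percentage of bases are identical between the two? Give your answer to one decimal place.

94.7%

Mismatch at position 7 (1-based): 1 of 19.
Identical positions: 18/19 = 94.74% → 94.7%.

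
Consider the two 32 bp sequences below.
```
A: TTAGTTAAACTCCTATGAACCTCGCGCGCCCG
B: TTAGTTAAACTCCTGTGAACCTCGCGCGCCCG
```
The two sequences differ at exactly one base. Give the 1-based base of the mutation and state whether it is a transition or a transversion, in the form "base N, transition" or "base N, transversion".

base 15, transition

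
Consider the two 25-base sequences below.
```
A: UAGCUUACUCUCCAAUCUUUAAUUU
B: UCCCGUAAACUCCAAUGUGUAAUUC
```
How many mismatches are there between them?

Comparing position by position, 8 bases differ: 2 (A/C), 3 (G/C), 5 (U/G), 8 (C/A), 9 (U/A), 17 (C/G), 19 (U/G), 25 (U/C).

8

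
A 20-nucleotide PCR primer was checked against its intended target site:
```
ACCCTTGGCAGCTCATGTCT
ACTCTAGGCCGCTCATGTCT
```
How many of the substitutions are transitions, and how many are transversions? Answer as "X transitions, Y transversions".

Mismatches (1-based):
site 3: C→T (pyrimidine→pyrimidine, transition)
site 6: T→A (pyrimidine→purine, transversion)
site 10: A→C (purine→pyrimidine, transversion)

1 transition, 2 transversions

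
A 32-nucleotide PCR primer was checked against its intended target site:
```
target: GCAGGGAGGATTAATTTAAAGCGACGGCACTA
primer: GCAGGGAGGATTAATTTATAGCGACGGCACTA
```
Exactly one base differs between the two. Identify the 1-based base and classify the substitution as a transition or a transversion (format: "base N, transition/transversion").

base 19, transversion

Base 19 changes A→T. A is a purine and T is a pyrimidine, so this is a transversion.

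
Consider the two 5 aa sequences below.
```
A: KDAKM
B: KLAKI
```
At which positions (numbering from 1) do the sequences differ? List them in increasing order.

Scanning 1-based: 2: D/L; 5: M/I.

2, 5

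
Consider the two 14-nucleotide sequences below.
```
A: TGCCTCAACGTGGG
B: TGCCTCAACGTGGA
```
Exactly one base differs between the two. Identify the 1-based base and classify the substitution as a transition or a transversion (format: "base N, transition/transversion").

Base 14 changes G→A. G is a purine and A is a purine, so this is a transition.

base 14, transition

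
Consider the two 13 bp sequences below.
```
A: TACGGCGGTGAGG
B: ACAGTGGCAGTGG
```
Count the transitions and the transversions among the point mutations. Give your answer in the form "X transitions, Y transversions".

Transitions (purine↔purine or pyrimidine↔pyrimidine): none.
Transversions (purine↔pyrimidine): 1 T→A, 2 A→C, 3 C→A, 5 G→T, 6 C→G, 8 G→C, 9 T→A, 11 A→T.

0 transitions, 8 transversions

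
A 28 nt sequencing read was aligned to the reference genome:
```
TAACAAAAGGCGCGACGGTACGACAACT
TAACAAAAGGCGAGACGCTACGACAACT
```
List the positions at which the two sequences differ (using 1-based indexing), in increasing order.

13, 18

Differences at position 13 (C→A), position 18 (G→C).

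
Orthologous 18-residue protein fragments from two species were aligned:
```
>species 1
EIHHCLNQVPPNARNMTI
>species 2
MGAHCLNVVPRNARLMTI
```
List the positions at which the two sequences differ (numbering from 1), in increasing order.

1, 2, 3, 8, 11, 15

Differences at position 1 (E→M), position 2 (I→G), position 3 (H→A), position 8 (Q→V), position 11 (P→R), position 15 (N→L).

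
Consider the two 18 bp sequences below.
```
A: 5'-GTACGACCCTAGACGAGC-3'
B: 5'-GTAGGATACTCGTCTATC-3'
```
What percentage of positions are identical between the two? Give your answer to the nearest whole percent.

61%

7 positions differ (4, 7, 8, 11, 13, 15, 17), so 11 of 18 match: 11/18 = 61.11%.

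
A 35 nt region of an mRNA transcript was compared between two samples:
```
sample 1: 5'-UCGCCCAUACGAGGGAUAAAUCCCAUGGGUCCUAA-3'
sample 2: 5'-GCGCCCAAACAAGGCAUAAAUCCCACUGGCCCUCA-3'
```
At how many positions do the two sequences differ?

Comparing position by position, 8 positions differ: 1 (U/G), 8 (U/A), 11 (G/A), 15 (G/C), 26 (U/C), 27 (G/U), 30 (U/C), 34 (A/C).

8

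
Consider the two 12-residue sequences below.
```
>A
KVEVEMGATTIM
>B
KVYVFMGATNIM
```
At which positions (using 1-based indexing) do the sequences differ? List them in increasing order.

Differences at position 3 (E→Y), position 5 (E→F), position 10 (T→N).

3, 5, 10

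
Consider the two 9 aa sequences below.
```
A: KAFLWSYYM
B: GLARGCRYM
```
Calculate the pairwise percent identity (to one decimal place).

22.2%

Mismatches at positions 1, 2, 3, 4, 5, 6, 7 (1-based): 7 of 9.
Identical positions: 2/9 = 22.22% → 22.2%.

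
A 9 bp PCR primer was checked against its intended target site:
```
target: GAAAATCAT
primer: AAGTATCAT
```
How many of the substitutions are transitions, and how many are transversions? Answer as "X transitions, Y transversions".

2 transitions, 1 transversion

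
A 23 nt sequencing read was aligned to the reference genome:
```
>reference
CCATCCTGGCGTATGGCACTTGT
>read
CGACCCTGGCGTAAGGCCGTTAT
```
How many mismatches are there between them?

The sequences differ at bases 2, 4, 14, 18, 19, 22 (1-based) — 6 in total.

6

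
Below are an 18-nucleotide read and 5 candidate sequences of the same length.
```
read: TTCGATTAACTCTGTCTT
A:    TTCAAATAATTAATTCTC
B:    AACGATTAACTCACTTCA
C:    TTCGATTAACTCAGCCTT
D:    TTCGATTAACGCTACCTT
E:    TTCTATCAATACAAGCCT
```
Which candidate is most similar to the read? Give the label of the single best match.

C

Hamming distances to read — A: 7; B: 7; C: 2; D: 3; E: 8.
Smallest is C with 2 mismatches.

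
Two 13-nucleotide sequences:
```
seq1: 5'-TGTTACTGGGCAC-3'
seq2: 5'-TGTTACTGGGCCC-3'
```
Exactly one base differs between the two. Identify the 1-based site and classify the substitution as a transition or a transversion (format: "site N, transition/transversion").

site 12, transversion

The sequences differ only at site 12: A→C (purine→pyrimidine), a transversion.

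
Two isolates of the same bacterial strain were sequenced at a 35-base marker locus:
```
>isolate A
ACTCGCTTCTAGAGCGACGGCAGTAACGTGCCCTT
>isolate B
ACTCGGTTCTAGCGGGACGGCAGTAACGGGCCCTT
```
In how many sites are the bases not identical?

Comparing position by position, 4 sites differ: 6 (C/G), 13 (A/C), 15 (C/G), 29 (T/G).

4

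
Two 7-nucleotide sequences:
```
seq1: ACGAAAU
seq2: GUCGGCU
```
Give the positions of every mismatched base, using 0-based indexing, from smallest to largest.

Differences at position 0 (A→G), position 1 (C→U), position 2 (G→C), position 3 (A→G), position 4 (A→G), position 5 (A→C).

0, 1, 2, 3, 4, 5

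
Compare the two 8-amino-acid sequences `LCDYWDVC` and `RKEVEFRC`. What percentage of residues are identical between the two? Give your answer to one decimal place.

12.5%

Mismatches at positions 1, 2, 3, 4, 5, 6, 7 (1-based): 7 of 8.
Identical positions: 1/8 = 12.5% → 12.5%.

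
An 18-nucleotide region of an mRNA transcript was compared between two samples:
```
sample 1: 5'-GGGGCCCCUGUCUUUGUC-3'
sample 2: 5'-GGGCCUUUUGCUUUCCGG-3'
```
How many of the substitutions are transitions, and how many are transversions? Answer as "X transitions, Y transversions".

Transitions (purine↔purine or pyrimidine↔pyrimidine): 6 C→U, 7 C→U, 8 C→U, 11 U→C, 12 C→U, 15 U→C.
Transversions (purine↔pyrimidine): 4 G→C, 16 G→C, 17 U→G, 18 C→G.

6 transitions, 4 transversions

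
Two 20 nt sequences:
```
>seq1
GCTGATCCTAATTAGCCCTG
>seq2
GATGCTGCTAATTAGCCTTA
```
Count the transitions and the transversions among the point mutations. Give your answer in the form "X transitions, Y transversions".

Transitions (purine↔purine or pyrimidine↔pyrimidine): 18 C→T, 20 G→A.
Transversions (purine↔pyrimidine): 2 C→A, 5 A→C, 7 C→G.

2 transitions, 3 transversions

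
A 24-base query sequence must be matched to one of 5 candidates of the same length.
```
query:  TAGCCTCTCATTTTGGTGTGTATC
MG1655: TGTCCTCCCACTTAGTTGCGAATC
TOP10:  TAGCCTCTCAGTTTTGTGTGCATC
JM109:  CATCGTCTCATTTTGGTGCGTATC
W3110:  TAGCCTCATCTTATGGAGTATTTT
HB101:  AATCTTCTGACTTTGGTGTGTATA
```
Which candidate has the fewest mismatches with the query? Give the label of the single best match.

TOP10

MG1655 differs at 8 sites; TOP10 differs at 3 sites; JM109 differs at 4 sites; W3110 differs at 8 sites; HB101 differs at 6 sites. The closest is TOP10.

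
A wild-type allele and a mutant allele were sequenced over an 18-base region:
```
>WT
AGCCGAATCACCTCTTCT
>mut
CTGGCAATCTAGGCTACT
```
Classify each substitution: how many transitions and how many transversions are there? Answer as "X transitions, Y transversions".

0 transitions, 10 transversions

Mismatches (1-based):
position 1: A→C (purine→pyrimidine, transversion)
position 2: G→T (purine→pyrimidine, transversion)
position 3: C→G (pyrimidine→purine, transversion)
position 4: C→G (pyrimidine→purine, transversion)
position 5: G→C (purine→pyrimidine, transversion)
position 10: A→T (purine→pyrimidine, transversion)
position 11: C→A (pyrimidine→purine, transversion)
position 12: C→G (pyrimidine→purine, transversion)
position 13: T→G (pyrimidine→purine, transversion)
position 16: T→A (pyrimidine→purine, transversion)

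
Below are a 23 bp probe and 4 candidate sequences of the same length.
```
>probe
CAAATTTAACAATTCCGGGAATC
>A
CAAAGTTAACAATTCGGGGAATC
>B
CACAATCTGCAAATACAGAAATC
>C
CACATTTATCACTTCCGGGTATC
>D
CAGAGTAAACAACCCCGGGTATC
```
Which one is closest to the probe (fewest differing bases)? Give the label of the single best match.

A

A differs at 2 bases; B differs at 9 bases; C differs at 4 bases; D differs at 6 bases. The closest is A.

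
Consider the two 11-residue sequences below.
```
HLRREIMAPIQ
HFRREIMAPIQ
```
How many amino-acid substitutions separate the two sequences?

1

Mismatches (1-based): residue 2: L→F.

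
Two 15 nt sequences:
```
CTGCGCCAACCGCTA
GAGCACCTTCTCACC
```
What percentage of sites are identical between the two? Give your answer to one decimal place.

10 positions differ (1, 2, 5, 8, 9, 11, 12, 13, 14, 15), so 5 of 15 match: 5/15 = 33.33%.

33.3%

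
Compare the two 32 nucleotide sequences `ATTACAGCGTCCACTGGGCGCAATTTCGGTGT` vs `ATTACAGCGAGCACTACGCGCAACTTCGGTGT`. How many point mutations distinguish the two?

Comparing position by position, 5 sites differ: 10 (T/A), 11 (C/G), 16 (G/A), 17 (G/C), 24 (T/C).

5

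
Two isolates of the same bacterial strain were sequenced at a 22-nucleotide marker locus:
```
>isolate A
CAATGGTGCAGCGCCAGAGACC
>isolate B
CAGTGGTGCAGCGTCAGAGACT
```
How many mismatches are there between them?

The sequences differ at sites 3, 14, 22 (1-based) — 3 in total.

3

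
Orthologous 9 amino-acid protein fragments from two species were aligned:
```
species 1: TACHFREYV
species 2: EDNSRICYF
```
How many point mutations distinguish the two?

8

The sequences differ at residues 1, 2, 3, 4, 5, 6, 7, 9 (1-based) — 8 in total.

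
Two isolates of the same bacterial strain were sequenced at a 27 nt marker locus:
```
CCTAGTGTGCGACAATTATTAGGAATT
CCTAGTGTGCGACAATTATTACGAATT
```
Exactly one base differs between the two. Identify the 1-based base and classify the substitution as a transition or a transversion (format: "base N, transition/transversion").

The sequences differ only at base 22: G→C (purine→pyrimidine), a transversion.

base 22, transversion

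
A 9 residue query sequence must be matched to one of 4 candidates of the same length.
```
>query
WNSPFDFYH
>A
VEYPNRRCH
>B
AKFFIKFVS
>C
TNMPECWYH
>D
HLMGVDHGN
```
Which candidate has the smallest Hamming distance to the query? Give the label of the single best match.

A differs at 7 positions; B differs at 8 positions; C differs at 5 positions; D differs at 8 positions. The closest is C.

C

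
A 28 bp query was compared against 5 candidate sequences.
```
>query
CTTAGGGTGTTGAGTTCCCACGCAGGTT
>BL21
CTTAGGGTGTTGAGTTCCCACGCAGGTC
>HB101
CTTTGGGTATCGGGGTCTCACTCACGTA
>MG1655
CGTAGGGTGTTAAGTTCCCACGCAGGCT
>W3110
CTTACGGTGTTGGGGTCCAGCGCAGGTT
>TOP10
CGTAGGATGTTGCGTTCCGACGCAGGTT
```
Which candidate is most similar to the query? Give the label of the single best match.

BL21

Hamming distances to query — BL21: 1; HB101: 9; MG1655: 3; W3110: 5; TOP10: 4.
Smallest is BL21 with 1 mismatch.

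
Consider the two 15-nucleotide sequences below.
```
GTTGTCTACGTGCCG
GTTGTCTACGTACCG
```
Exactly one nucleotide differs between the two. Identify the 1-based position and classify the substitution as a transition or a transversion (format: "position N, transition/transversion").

position 12, transition

Position 12 changes G→A. G is a purine and A is a purine, so this is a transition.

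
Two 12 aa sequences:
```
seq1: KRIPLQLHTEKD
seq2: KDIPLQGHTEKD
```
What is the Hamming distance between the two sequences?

2

Mismatches (1-based): position 2: R→D; position 7: L→G.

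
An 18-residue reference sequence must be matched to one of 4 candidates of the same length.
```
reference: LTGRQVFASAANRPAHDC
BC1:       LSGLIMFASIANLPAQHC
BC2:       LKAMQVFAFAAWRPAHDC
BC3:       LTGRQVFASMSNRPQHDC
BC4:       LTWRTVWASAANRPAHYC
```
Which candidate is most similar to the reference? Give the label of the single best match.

BC3

Hamming distances to reference — BC1: 8; BC2: 5; BC3: 3; BC4: 4.
Smallest is BC3 with 3 mismatches.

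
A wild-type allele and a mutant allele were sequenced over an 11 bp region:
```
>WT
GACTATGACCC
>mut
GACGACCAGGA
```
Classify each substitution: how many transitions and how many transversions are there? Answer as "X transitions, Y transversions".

Transitions (purine↔purine or pyrimidine↔pyrimidine): 6 T→C.
Transversions (purine↔pyrimidine): 4 T→G, 7 G→C, 9 C→G, 10 C→G, 11 C→A.

1 transition, 5 transversions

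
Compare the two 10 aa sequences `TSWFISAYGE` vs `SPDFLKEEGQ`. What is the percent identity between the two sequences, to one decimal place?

20.0%

Mismatches at positions 1, 2, 3, 5, 6, 7, 8, 10 (1-based): 8 of 10.
Identical positions: 2/10 = 20% → 20.0%.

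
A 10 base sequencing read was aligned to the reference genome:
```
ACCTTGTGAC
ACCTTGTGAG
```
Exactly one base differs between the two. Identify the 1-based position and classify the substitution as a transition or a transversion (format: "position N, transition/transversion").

The sequences differ only at position 10: C→G (pyrimidine→purine), a transversion.

position 10, transversion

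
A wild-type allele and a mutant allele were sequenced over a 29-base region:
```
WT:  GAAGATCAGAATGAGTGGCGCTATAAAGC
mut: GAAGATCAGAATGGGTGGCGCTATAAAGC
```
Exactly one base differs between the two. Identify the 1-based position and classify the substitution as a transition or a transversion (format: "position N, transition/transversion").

position 14, transition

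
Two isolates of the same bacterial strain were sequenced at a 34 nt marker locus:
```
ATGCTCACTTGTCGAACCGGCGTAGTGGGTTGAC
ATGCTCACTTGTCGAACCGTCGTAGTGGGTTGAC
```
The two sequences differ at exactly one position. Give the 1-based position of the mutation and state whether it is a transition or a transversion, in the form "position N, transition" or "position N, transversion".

Position 20 changes G→T. G is a purine and T is a pyrimidine, so this is a transversion.

position 20, transversion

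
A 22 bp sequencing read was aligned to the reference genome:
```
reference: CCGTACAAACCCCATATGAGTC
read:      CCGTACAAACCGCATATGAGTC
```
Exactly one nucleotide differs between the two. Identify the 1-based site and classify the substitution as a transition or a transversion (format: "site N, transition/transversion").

Site 12 changes C→G. C is a pyrimidine and G is a purine, so this is a transversion.

site 12, transversion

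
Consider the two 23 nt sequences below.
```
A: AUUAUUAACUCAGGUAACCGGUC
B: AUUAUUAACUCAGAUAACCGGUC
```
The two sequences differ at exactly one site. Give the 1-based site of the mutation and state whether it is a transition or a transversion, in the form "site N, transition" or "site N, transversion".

site 14, transition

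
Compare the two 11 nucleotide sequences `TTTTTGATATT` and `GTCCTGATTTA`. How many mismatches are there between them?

Comparing position by position, 5 positions differ: 1 (T/G), 3 (T/C), 4 (T/C), 9 (A/T), 11 (T/A).

5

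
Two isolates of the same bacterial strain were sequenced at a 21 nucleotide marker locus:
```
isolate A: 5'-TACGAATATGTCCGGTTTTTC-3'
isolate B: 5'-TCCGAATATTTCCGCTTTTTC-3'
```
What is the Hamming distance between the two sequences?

Comparing position by position, 3 bases differ: 2 (A/C), 10 (G/T), 15 (G/C).

3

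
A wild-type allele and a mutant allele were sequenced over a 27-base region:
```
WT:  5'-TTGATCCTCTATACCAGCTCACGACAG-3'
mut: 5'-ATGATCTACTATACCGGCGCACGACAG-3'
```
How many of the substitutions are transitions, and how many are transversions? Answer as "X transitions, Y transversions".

2 transitions, 3 transversions

Transitions (purine↔purine or pyrimidine↔pyrimidine): 7 C→T, 16 A→G.
Transversions (purine↔pyrimidine): 1 T→A, 8 T→A, 19 T→G.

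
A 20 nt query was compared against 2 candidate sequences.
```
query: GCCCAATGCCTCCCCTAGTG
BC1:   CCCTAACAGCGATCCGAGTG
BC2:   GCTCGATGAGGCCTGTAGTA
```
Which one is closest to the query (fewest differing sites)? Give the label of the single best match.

BC2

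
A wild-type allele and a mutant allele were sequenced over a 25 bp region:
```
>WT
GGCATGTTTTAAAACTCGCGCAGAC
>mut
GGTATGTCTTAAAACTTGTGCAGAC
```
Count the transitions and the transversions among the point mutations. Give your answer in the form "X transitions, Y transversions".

4 transitions, 0 transversions

Transitions (purine↔purine or pyrimidine↔pyrimidine): 3 C→T, 8 T→C, 17 C→T, 19 C→T.
Transversions (purine↔pyrimidine): none.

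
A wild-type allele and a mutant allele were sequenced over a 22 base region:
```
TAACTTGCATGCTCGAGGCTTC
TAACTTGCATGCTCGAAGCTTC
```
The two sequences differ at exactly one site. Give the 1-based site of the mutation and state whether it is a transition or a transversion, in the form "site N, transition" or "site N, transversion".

The sequences differ only at site 17: G→A (purine→purine), a transition.

site 17, transition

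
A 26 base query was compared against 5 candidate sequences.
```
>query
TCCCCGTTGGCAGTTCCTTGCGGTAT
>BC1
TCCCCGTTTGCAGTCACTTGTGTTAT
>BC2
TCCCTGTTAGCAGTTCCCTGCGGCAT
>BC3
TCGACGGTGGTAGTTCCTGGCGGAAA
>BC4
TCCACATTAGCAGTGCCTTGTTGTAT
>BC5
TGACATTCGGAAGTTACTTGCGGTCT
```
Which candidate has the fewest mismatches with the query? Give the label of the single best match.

BC2

BC1 differs at 5 bases; BC2 differs at 4 bases; BC3 differs at 7 bases; BC4 differs at 6 bases; BC5 differs at 8 bases. The closest is BC2.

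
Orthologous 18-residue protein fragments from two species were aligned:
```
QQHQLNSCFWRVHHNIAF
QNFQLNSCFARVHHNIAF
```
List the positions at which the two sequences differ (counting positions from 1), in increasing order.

2, 3, 10

Differences at position 2 (Q→N), position 3 (H→F), position 10 (W→A).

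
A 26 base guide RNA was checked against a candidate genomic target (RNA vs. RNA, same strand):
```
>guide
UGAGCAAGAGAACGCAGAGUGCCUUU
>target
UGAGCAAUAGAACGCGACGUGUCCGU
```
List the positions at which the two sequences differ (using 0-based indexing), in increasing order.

Scanning 0-based: 7: G/U; 15: A/G; 16: G/A; 17: A/C; 21: C/U; 23: U/C; 24: U/G.

7, 15, 16, 17, 21, 23, 24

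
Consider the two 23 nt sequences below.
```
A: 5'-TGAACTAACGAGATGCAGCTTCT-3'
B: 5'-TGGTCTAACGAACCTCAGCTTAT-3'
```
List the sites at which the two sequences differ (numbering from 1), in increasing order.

Differences at site 3 (A→G), site 4 (A→T), site 12 (G→A), site 13 (A→C), site 14 (T→C), site 15 (G→T), site 22 (C→A).

3, 4, 12, 13, 14, 15, 22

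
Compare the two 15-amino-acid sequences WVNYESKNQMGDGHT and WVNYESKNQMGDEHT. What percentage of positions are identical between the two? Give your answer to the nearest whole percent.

93%

1 position differs (13), so 14 of 15 match: 14/15 = 93.33%.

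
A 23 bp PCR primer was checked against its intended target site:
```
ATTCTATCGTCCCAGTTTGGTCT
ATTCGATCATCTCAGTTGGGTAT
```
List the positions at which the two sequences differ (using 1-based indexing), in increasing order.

5, 9, 12, 18, 22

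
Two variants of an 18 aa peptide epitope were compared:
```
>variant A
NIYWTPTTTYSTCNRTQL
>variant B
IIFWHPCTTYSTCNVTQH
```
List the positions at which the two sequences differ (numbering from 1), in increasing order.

Differences at position 1 (N→I), position 3 (Y→F), position 5 (T→H), position 7 (T→C), position 15 (R→V), position 18 (L→H).

1, 3, 5, 7, 15, 18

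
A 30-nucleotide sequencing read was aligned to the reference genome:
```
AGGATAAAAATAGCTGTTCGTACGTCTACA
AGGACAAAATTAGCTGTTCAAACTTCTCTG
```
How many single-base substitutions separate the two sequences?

Comparing position by position, 8 bases differ: 5 (T/C), 10 (A/T), 20 (G/A), 21 (T/A), 24 (G/T), 28 (A/C), 29 (C/T), 30 (A/G).

8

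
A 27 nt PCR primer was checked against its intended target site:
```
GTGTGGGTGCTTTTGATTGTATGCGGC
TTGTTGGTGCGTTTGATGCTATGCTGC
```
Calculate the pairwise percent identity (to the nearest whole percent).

78%

Mismatches at positions 1, 5, 11, 18, 19, 25 (1-based): 6 of 27.
Identical positions: 21/27 = 77.78% → 78%.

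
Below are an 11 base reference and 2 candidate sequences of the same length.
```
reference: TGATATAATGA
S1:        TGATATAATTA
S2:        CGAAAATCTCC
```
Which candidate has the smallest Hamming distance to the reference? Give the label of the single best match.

Hamming distances to reference — S1: 1; S2: 7.
Smallest is S1 with 1 mismatch.

S1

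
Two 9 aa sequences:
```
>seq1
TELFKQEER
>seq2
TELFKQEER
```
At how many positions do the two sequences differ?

No positions differ; the sequences are identical.

0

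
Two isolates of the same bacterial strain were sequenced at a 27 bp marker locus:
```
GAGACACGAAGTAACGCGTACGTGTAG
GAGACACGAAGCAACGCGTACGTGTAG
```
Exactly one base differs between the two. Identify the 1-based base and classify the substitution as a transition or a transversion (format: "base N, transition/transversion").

Base 12 changes T→C. T is a pyrimidine and C is a pyrimidine, so this is a transition.

base 12, transition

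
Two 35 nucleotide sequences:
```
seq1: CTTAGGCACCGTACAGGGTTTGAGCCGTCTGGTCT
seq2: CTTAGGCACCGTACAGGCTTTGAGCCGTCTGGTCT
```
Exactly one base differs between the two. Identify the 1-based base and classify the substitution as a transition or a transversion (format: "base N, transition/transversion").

base 18, transversion

The sequences differ only at base 18: G→C (purine→pyrimidine), a transversion.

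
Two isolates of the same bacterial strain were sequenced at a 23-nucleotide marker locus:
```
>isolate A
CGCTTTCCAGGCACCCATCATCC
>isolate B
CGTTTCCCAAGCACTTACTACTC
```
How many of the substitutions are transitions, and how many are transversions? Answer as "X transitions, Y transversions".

9 transitions, 0 transversions

Transitions (purine↔purine or pyrimidine↔pyrimidine): 3 C→T, 6 T→C, 10 G→A, 15 C→T, 16 C→T, 18 T→C, 19 C→T, 21 T→C, 22 C→T.
Transversions (purine↔pyrimidine): none.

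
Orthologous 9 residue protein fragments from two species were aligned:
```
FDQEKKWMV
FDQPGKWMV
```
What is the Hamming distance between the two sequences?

Comparing position by position, 2 residues differ: 4 (E/P), 5 (K/G).

2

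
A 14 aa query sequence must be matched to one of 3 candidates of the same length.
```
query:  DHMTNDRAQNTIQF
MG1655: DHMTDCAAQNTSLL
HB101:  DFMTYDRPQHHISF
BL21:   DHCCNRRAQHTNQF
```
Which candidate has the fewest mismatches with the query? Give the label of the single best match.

BL21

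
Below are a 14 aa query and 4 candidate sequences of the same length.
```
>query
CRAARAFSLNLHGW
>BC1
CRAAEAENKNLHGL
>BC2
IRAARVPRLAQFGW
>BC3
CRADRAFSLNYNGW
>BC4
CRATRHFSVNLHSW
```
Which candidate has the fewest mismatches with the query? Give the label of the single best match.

BC3

Hamming distances to query — BC1: 5; BC2: 7; BC3: 3; BC4: 4.
Smallest is BC3 with 3 mismatches.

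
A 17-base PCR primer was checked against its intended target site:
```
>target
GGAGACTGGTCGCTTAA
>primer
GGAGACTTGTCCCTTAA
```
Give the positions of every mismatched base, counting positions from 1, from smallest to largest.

Differences at position 8 (G→T), position 12 (G→C).

8, 12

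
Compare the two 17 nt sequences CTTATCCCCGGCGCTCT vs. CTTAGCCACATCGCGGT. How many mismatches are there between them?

Mismatches (1-based): base 5: T→G; base 8: C→A; base 10: G→A; base 11: G→T; base 15: T→G; base 16: C→G.

6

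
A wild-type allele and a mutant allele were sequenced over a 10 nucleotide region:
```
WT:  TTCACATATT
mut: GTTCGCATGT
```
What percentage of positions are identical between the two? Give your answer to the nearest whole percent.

8 positions differ (1, 3, 4, 5, 6, 7, 8, 9), so 2 of 10 match: 2/10 = 20%.

20%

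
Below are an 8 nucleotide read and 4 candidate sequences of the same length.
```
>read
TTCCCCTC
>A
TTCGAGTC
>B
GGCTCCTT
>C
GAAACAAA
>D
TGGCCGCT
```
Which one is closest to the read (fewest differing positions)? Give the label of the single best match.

A

A differs at 3 positions; B differs at 4 positions; C differs at 7 positions; D differs at 5 positions. The closest is A.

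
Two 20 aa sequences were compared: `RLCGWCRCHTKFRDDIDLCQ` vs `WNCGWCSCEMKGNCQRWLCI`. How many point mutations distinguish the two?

12

Comparing position by position, 12 positions differ: 1 (R/W), 2 (L/N), 7 (R/S), 9 (H/E), 10 (T/M), 12 (F/G), 13 (R/N), 14 (D/C), 15 (D/Q), 16 (I/R), 17 (D/W), 20 (Q/I).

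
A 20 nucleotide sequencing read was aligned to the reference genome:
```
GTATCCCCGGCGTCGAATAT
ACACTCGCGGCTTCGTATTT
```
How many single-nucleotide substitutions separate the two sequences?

8

The sequences differ at positions 1, 2, 4, 5, 7, 12, 16, 19 (1-based) — 8 in total.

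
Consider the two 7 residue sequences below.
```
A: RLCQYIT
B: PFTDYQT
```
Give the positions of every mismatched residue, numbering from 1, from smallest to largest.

Differences at position 1 (R→P), position 2 (L→F), position 3 (C→T), position 4 (Q→D), position 6 (I→Q).

1, 2, 3, 4, 6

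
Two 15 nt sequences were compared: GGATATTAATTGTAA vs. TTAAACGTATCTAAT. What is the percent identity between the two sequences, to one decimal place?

33.3%

10 positions differ (1, 2, 4, 6, 7, 8, 11, 12, 13, 15), so 5 of 15 match: 5/15 = 33.33%.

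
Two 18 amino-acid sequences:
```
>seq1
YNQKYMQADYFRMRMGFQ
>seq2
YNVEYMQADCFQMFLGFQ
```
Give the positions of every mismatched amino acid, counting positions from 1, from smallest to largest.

Scanning 1-based: 3: Q/V; 4: K/E; 10: Y/C; 12: R/Q; 14: R/F; 15: M/L.

3, 4, 10, 12, 14, 15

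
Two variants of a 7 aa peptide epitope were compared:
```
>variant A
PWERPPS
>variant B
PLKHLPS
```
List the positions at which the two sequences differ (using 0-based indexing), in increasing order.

Scanning 0-based: 1: W/L; 2: E/K; 3: R/H; 4: P/L.

1, 2, 3, 4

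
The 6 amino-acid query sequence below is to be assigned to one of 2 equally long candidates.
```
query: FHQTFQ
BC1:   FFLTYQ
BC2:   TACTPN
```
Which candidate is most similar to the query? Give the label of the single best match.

BC1 differs at 3 residues; BC2 differs at 5 residues. The closest is BC1.

BC1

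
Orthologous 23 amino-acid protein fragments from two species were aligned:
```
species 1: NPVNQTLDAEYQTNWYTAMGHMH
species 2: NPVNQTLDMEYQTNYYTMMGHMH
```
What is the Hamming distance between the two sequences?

Mismatches (1-based): residue 9: A→M; residue 15: W→Y; residue 18: A→M.

3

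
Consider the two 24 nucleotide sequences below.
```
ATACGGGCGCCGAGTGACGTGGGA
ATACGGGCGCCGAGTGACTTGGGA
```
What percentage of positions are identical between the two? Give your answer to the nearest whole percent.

96%

Mismatch at position 19 (1-based): 1 of 24.
Identical positions: 23/24 = 95.83% → 96%.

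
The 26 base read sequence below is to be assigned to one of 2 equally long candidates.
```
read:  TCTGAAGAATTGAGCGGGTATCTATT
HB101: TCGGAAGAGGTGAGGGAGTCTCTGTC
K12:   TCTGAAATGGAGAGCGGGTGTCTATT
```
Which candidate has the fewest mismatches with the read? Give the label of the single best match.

K12

Hamming distances to read — HB101: 8; K12: 6.
Smallest is K12 with 6 mismatches.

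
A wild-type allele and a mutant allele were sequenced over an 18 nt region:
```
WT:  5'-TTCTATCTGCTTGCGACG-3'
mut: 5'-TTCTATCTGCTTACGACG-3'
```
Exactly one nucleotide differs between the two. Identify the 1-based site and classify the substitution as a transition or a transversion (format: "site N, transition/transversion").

Site 13 changes G→A. G is a purine and A is a purine, so this is a transition.

site 13, transition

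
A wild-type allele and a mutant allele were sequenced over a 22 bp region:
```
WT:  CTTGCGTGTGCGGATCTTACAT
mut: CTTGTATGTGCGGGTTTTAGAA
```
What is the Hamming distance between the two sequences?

Mismatches (1-based): base 5: C→T; base 6: G→A; base 14: A→G; base 16: C→T; base 20: C→G; base 22: T→A.

6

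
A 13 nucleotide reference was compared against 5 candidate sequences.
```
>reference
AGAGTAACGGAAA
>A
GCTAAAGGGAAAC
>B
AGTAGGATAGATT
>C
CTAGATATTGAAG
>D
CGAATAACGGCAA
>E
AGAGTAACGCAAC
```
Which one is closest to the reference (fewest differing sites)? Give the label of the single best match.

E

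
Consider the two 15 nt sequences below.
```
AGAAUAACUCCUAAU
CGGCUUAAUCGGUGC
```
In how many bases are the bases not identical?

The sequences differ at bases 1, 3, 4, 6, 8, 11, 12, 13, 14, 15 (1-based) — 10 in total.

10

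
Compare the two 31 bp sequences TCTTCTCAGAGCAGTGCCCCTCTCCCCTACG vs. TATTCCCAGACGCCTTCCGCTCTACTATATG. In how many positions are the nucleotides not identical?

12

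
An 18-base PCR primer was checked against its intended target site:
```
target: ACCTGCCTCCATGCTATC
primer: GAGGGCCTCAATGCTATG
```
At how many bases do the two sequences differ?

6

The sequences differ at bases 1, 2, 3, 4, 10, 18 (1-based) — 6 in total.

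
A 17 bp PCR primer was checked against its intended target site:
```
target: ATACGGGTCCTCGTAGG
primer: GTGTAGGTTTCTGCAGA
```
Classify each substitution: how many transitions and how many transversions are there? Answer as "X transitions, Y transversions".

10 transitions, 0 transversions

Transitions (purine↔purine or pyrimidine↔pyrimidine): 1 A→G, 3 A→G, 4 C→T, 5 G→A, 9 C→T, 10 C→T, 11 T→C, 12 C→T, 14 T→C, 17 G→A.
Transversions (purine↔pyrimidine): none.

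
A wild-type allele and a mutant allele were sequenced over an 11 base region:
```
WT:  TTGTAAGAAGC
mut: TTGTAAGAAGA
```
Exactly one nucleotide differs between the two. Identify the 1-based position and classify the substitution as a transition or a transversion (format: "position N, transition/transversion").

Position 11 changes C→A. C is a pyrimidine and A is a purine, so this is a transversion.

position 11, transversion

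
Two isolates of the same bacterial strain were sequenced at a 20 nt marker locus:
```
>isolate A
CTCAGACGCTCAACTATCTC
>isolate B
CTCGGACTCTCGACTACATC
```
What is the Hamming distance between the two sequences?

5

The sequences differ at positions 4, 8, 12, 17, 18 (1-based) — 5 in total.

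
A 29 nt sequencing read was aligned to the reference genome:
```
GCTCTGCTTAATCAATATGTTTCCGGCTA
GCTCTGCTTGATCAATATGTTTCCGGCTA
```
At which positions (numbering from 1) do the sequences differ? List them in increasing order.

10

Differences at position 10 (A→G).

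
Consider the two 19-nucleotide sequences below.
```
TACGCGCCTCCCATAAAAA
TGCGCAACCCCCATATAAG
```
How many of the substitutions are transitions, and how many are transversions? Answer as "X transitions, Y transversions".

4 transitions, 2 transversions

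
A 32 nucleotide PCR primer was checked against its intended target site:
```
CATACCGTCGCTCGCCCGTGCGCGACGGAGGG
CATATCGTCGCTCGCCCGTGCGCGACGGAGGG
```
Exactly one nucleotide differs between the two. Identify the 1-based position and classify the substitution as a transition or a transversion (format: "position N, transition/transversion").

The sequences differ only at position 5: C→T (pyrimidine→pyrimidine), a transition.

position 5, transition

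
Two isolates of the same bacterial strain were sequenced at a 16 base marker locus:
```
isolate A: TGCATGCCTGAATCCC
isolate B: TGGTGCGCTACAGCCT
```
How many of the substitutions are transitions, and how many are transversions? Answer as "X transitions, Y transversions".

2 transitions, 7 transversions

Mismatches (1-based):
position 3: C→G (pyrimidine→purine, transversion)
position 4: A→T (purine→pyrimidine, transversion)
position 5: T→G (pyrimidine→purine, transversion)
position 6: G→C (purine→pyrimidine, transversion)
position 7: C→G (pyrimidine→purine, transversion)
position 10: G→A (purine→purine, transition)
position 11: A→C (purine→pyrimidine, transversion)
position 13: T→G (pyrimidine→purine, transversion)
position 16: C→T (pyrimidine→pyrimidine, transition)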